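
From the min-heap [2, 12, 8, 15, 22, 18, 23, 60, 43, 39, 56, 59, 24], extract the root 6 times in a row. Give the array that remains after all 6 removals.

extract-min #1 returns 2:
  remove root 2; move last element 24 to root → [24, 12, 8, 15, 22, 18, 23, 60, 43, 39, 56, 59]
  24 vs smaller child 8 at index 2, swap → [8, 12, 24, 15, 22, 18, 23, 60, 43, 39, 56, 59]
  24 vs smaller child 18 at index 5, swap → [8, 12, 18, 15, 22, 24, 23, 60, 43, 39, 56, 59]
extract-min #2 returns 8:
  remove root 8; move last element 59 to root → [59, 12, 18, 15, 22, 24, 23, 60, 43, 39, 56]
  59 vs smaller child 12 at index 1, swap → [12, 59, 18, 15, 22, 24, 23, 60, 43, 39, 56]
  59 vs smaller child 15 at index 3, swap → [12, 15, 18, 59, 22, 24, 23, 60, 43, 39, 56]
  59 vs smaller child 43 at index 8, swap → [12, 15, 18, 43, 22, 24, 23, 60, 59, 39, 56]
extract-min #3 returns 12:
  remove root 12; move last element 56 to root → [56, 15, 18, 43, 22, 24, 23, 60, 59, 39]
  56 vs smaller child 15 at index 1, swap → [15, 56, 18, 43, 22, 24, 23, 60, 59, 39]
  56 vs smaller child 22 at index 4, swap → [15, 22, 18, 43, 56, 24, 23, 60, 59, 39]
  56 vs only child 39 at index 9, swap → [15, 22, 18, 43, 39, 24, 23, 60, 59, 56]
extract-min #4 returns 15:
  remove root 15; move last element 56 to root → [56, 22, 18, 43, 39, 24, 23, 60, 59]
  56 vs smaller child 18 at index 2, swap → [18, 22, 56, 43, 39, 24, 23, 60, 59]
  56 vs smaller child 23 at index 6, swap → [18, 22, 23, 43, 39, 24, 56, 60, 59]
extract-min #5 returns 18:
  remove root 18; move last element 59 to root → [59, 22, 23, 43, 39, 24, 56, 60]
  59 vs smaller child 22 at index 1, swap → [22, 59, 23, 43, 39, 24, 56, 60]
  59 vs smaller child 39 at index 4, swap → [22, 39, 23, 43, 59, 24, 56, 60]
extract-min #6 returns 22:
  remove root 22; move last element 60 to root → [60, 39, 23, 43, 59, 24, 56]
  60 vs smaller child 23 at index 2, swap → [23, 39, 60, 43, 59, 24, 56]
  60 vs smaller child 24 at index 5, swap → [23, 39, 24, 43, 59, 60, 56]

[23, 39, 24, 43, 59, 60, 56]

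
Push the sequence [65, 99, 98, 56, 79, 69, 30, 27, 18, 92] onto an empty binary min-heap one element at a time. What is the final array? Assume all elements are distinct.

[18, 27, 56, 30, 79, 98, 69, 99, 65, 92]

Insert 65:
  append 65 at index 0 → [65] (no swap needed)
Insert 99:
  append 99 at index 1 → [65, 99] (no swap needed)
Insert 98:
  append 98 at index 2 → [65, 99, 98] (no swap needed)
Insert 56:
  append 56 at index 3 → [65, 99, 98, 56]
  56 < parent 99 at index 1, swap → [65, 56, 98, 99]
  56 < parent 65 at index 0, swap → [56, 65, 98, 99]
Insert 79:
  append 79 at index 4 → [56, 65, 98, 99, 79] (no swap needed)
Insert 69:
  append 69 at index 5 → [56, 65, 98, 99, 79, 69]
  69 < parent 98 at index 2, swap → [56, 65, 69, 99, 79, 98]
Insert 30:
  append 30 at index 6 → [56, 65, 69, 99, 79, 98, 30]
  30 < parent 69 at index 2, swap → [56, 65, 30, 99, 79, 98, 69]
  30 < parent 56 at index 0, swap → [30, 65, 56, 99, 79, 98, 69]
Insert 27:
  append 27 at index 7 → [30, 65, 56, 99, 79, 98, 69, 27]
  27 < parent 99 at index 3, swap → [30, 65, 56, 27, 79, 98, 69, 99]
  27 < parent 65 at index 1, swap → [30, 27, 56, 65, 79, 98, 69, 99]
  27 < parent 30 at index 0, swap → [27, 30, 56, 65, 79, 98, 69, 99]
Insert 18:
  append 18 at index 8 → [27, 30, 56, 65, 79, 98, 69, 99, 18]
  18 < parent 65 at index 3, swap → [27, 30, 56, 18, 79, 98, 69, 99, 65]
  18 < parent 30 at index 1, swap → [27, 18, 56, 30, 79, 98, 69, 99, 65]
  18 < parent 27 at index 0, swap → [18, 27, 56, 30, 79, 98, 69, 99, 65]
Insert 92:
  append 92 at index 9 → [18, 27, 56, 30, 79, 98, 69, 99, 65, 92] (no swap needed)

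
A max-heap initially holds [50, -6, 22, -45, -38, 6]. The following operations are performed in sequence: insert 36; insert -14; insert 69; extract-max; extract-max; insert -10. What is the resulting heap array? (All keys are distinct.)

insert 36:
  append 36 at index 6 → [50, -6, 22, -45, -38, 6, 36]
  36 > parent 22 at index 2, swap → [50, -6, 36, -45, -38, 6, 22]
insert -14:
  append -14 at index 7 → [50, -6, 36, -45, -38, 6, 22, -14]
  -14 > parent -45 at index 3, swap → [50, -6, 36, -14, -38, 6, 22, -45]
insert 69:
  append 69 at index 8 → [50, -6, 36, -14, -38, 6, 22, -45, 69]
  69 > parent -14 at index 3, swap → [50, -6, 36, 69, -38, 6, 22, -45, -14]
  69 > parent -6 at index 1, swap → [50, 69, 36, -6, -38, 6, 22, -45, -14]
  69 > parent 50 at index 0, swap → [69, 50, 36, -6, -38, 6, 22, -45, -14]
extract-max → returns 69:
  remove root 69; move last element -14 to root → [-14, 50, 36, -6, -38, 6, 22, -45]
  -14 vs larger child 50 at index 1, swap → [50, -14, 36, -6, -38, 6, 22, -45]
  -14 vs larger child -6 at index 3, swap → [50, -6, 36, -14, -38, 6, 22, -45]
extract-max → returns 50:
  remove root 50; move last element -45 to root → [-45, -6, 36, -14, -38, 6, 22]
  -45 vs larger child 36 at index 2, swap → [36, -6, -45, -14, -38, 6, 22]
  -45 vs larger child 22 at index 6, swap → [36, -6, 22, -14, -38, 6, -45]
insert -10:
  append -10 at index 7 → [36, -6, 22, -14, -38, 6, -45, -10]
  -10 > parent -14 at index 3, swap → [36, -6, 22, -10, -38, 6, -45, -14]

[36, -6, 22, -10, -38, 6, -45, -14]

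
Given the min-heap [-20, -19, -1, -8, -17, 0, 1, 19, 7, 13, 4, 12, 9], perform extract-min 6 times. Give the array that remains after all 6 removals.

[1, 4, 12, 7, 9, 13, 19]

extract-min #1 returns -20:
  remove root -20; move last element 9 to root → [9, -19, -1, -8, -17, 0, 1, 19, 7, 13, 4, 12]
  9 vs smaller child -19 at index 1, swap → [-19, 9, -1, -8, -17, 0, 1, 19, 7, 13, 4, 12]
  9 vs smaller child -17 at index 4, swap → [-19, -17, -1, -8, 9, 0, 1, 19, 7, 13, 4, 12]
  9 vs smaller child 4 at index 10, swap → [-19, -17, -1, -8, 4, 0, 1, 19, 7, 13, 9, 12]
extract-min #2 returns -19:
  remove root -19; move last element 12 to root → [12, -17, -1, -8, 4, 0, 1, 19, 7, 13, 9]
  12 vs smaller child -17 at index 1, swap → [-17, 12, -1, -8, 4, 0, 1, 19, 7, 13, 9]
  12 vs smaller child -8 at index 3, swap → [-17, -8, -1, 12, 4, 0, 1, 19, 7, 13, 9]
  12 vs smaller child 7 at index 8, swap → [-17, -8, -1, 7, 4, 0, 1, 19, 12, 13, 9]
extract-min #3 returns -17:
  remove root -17; move last element 9 to root → [9, -8, -1, 7, 4, 0, 1, 19, 12, 13]
  9 vs smaller child -8 at index 1, swap → [-8, 9, -1, 7, 4, 0, 1, 19, 12, 13]
  9 vs smaller child 4 at index 4, swap → [-8, 4, -1, 7, 9, 0, 1, 19, 12, 13]
extract-min #4 returns -8:
  remove root -8; move last element 13 to root → [13, 4, -1, 7, 9, 0, 1, 19, 12]
  13 vs smaller child -1 at index 2, swap → [-1, 4, 13, 7, 9, 0, 1, 19, 12]
  13 vs smaller child 0 at index 5, swap → [-1, 4, 0, 7, 9, 13, 1, 19, 12]
extract-min #5 returns -1:
  remove root -1; move last element 12 to root → [12, 4, 0, 7, 9, 13, 1, 19]
  12 vs smaller child 0 at index 2, swap → [0, 4, 12, 7, 9, 13, 1, 19]
  12 vs smaller child 1 at index 6, swap → [0, 4, 1, 7, 9, 13, 12, 19]
extract-min #6 returns 0:
  remove root 0; move last element 19 to root → [19, 4, 1, 7, 9, 13, 12]
  19 vs smaller child 1 at index 2, swap → [1, 4, 19, 7, 9, 13, 12]
  19 vs smaller child 12 at index 6, swap → [1, 4, 12, 7, 9, 13, 19]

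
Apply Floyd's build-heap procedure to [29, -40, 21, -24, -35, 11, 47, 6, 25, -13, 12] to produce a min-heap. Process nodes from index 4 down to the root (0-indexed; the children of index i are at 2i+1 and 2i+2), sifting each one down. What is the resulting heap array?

[-40, -35, 11, -24, -13, 21, 47, 6, 25, 29, 12]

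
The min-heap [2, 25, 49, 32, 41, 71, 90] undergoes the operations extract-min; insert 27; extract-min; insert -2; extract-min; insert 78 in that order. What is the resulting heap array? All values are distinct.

extract-min → returns 2:
  remove root 2; move last element 90 to root → [90, 25, 49, 32, 41, 71]
  90 vs smaller child 25 at index 1, swap → [25, 90, 49, 32, 41, 71]
  90 vs smaller child 32 at index 3, swap → [25, 32, 49, 90, 41, 71]
insert 27:
  append 27 at index 6 → [25, 32, 49, 90, 41, 71, 27]
  27 < parent 49 at index 2, swap → [25, 32, 27, 90, 41, 71, 49]
extract-min → returns 25:
  remove root 25; move last element 49 to root → [49, 32, 27, 90, 41, 71]
  49 vs smaller child 27 at index 2, swap → [27, 32, 49, 90, 41, 71]
insert -2:
  append -2 at index 6 → [27, 32, 49, 90, 41, 71, -2]
  -2 < parent 49 at index 2, swap → [27, 32, -2, 90, 41, 71, 49]
  -2 < parent 27 at index 0, swap → [-2, 32, 27, 90, 41, 71, 49]
extract-min → returns -2:
  remove root -2; move last element 49 to root → [49, 32, 27, 90, 41, 71]
  49 vs smaller child 27 at index 2, swap → [27, 32, 49, 90, 41, 71]
insert 78:
  append 78 at index 6 → [27, 32, 49, 90, 41, 71, 78] (no swap needed)

[27, 32, 49, 90, 41, 71, 78]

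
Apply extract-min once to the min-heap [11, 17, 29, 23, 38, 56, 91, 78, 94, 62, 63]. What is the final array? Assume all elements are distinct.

remove root 11; move last element 63 to root → [63, 17, 29, 23, 38, 56, 91, 78, 94, 62]
63 vs smaller child 17 at index 1, swap → [17, 63, 29, 23, 38, 56, 91, 78, 94, 62]
63 vs smaller child 23 at index 3, swap → [17, 23, 29, 63, 38, 56, 91, 78, 94, 62]

[17, 23, 29, 63, 38, 56, 91, 78, 94, 62]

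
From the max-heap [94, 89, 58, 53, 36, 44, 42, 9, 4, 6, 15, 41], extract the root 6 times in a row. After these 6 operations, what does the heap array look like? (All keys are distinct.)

[41, 36, 15, 9, 4, 6]

extract-max #1 returns 94:
  remove root 94; move last element 41 to root → [41, 89, 58, 53, 36, 44, 42, 9, 4, 6, 15]
  41 vs larger child 89 at index 1, swap → [89, 41, 58, 53, 36, 44, 42, 9, 4, 6, 15]
  41 vs larger child 53 at index 3, swap → [89, 53, 58, 41, 36, 44, 42, 9, 4, 6, 15]
extract-max #2 returns 89:
  remove root 89; move last element 15 to root → [15, 53, 58, 41, 36, 44, 42, 9, 4, 6]
  15 vs larger child 58 at index 2, swap → [58, 53, 15, 41, 36, 44, 42, 9, 4, 6]
  15 vs larger child 44 at index 5, swap → [58, 53, 44, 41, 36, 15, 42, 9, 4, 6]
extract-max #3 returns 58:
  remove root 58; move last element 6 to root → [6, 53, 44, 41, 36, 15, 42, 9, 4]
  6 vs larger child 53 at index 1, swap → [53, 6, 44, 41, 36, 15, 42, 9, 4]
  6 vs larger child 41 at index 3, swap → [53, 41, 44, 6, 36, 15, 42, 9, 4]
  6 vs larger child 9 at index 7, swap → [53, 41, 44, 9, 36, 15, 42, 6, 4]
extract-max #4 returns 53:
  remove root 53; move last element 4 to root → [4, 41, 44, 9, 36, 15, 42, 6]
  4 vs larger child 44 at index 2, swap → [44, 41, 4, 9, 36, 15, 42, 6]
  4 vs larger child 42 at index 6, swap → [44, 41, 42, 9, 36, 15, 4, 6]
extract-max #5 returns 44:
  remove root 44; move last element 6 to root → [6, 41, 42, 9, 36, 15, 4]
  6 vs larger child 42 at index 2, swap → [42, 41, 6, 9, 36, 15, 4]
  6 vs larger child 15 at index 5, swap → [42, 41, 15, 9, 36, 6, 4]
extract-max #6 returns 42:
  remove root 42; move last element 4 to root → [4, 41, 15, 9, 36, 6]
  4 vs larger child 41 at index 1, swap → [41, 4, 15, 9, 36, 6]
  4 vs larger child 36 at index 4, swap → [41, 36, 15, 9, 4, 6]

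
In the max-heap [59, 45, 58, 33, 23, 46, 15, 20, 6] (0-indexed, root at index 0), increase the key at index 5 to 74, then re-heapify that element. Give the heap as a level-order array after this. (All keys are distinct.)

set index 5 from 46 to 74 → [59, 45, 58, 33, 23, 74, 15, 20, 6]
74 > parent 58 at index 2, swap → [59, 45, 74, 33, 23, 58, 15, 20, 6]
74 > parent 59 at index 0, swap → [74, 45, 59, 33, 23, 58, 15, 20, 6]

[74, 45, 59, 33, 23, 58, 15, 20, 6]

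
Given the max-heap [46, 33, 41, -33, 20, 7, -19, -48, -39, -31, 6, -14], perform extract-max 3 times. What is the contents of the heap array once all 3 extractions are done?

[20, 6, 7, -33, -31, -14, -19, -48, -39]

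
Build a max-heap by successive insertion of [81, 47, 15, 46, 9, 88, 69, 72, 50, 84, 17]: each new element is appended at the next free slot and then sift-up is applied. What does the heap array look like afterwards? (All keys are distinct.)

Insert 81:
  append 81 at index 0 → [81] (no swap needed)
Insert 47:
  append 47 at index 1 → [81, 47] (no swap needed)
Insert 15:
  append 15 at index 2 → [81, 47, 15] (no swap needed)
Insert 46:
  append 46 at index 3 → [81, 47, 15, 46] (no swap needed)
Insert 9:
  append 9 at index 4 → [81, 47, 15, 46, 9] (no swap needed)
Insert 88:
  append 88 at index 5 → [81, 47, 15, 46, 9, 88]
  88 > parent 15 at index 2, swap → [81, 47, 88, 46, 9, 15]
  88 > parent 81 at index 0, swap → [88, 47, 81, 46, 9, 15]
Insert 69:
  append 69 at index 6 → [88, 47, 81, 46, 9, 15, 69] (no swap needed)
Insert 72:
  append 72 at index 7 → [88, 47, 81, 46, 9, 15, 69, 72]
  72 > parent 46 at index 3, swap → [88, 47, 81, 72, 9, 15, 69, 46]
  72 > parent 47 at index 1, swap → [88, 72, 81, 47, 9, 15, 69, 46]
Insert 50:
  append 50 at index 8 → [88, 72, 81, 47, 9, 15, 69, 46, 50]
  50 > parent 47 at index 3, swap → [88, 72, 81, 50, 9, 15, 69, 46, 47]
Insert 84:
  append 84 at index 9 → [88, 72, 81, 50, 9, 15, 69, 46, 47, 84]
  84 > parent 9 at index 4, swap → [88, 72, 81, 50, 84, 15, 69, 46, 47, 9]
  84 > parent 72 at index 1, swap → [88, 84, 81, 50, 72, 15, 69, 46, 47, 9]
Insert 17:
  append 17 at index 10 → [88, 84, 81, 50, 72, 15, 69, 46, 47, 9, 17] (no swap needed)

[88, 84, 81, 50, 72, 15, 69, 46, 47, 9, 17]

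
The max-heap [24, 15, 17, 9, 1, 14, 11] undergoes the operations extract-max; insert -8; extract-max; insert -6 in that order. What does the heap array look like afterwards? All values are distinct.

[15, 9, 14, -8, 1, 11, -6]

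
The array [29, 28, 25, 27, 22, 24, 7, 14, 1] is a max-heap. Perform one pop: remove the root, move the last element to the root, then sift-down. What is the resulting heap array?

[28, 27, 25, 14, 22, 24, 7, 1]

remove root 29; move last element 1 to root → [1, 28, 25, 27, 22, 24, 7, 14]
1 vs larger child 28 at index 1, swap → [28, 1, 25, 27, 22, 24, 7, 14]
1 vs larger child 27 at index 3, swap → [28, 27, 25, 1, 22, 24, 7, 14]
1 vs only child 14 at index 7, swap → [28, 27, 25, 14, 22, 24, 7, 1]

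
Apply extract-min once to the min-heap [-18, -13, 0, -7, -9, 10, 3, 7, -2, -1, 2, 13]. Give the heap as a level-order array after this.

[-13, -9, 0, -7, -1, 10, 3, 7, -2, 13, 2]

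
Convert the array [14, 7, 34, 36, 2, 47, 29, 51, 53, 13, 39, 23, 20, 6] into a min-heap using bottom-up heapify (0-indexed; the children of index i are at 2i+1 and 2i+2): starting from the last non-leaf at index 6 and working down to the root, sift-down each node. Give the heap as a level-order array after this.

sift down from index 6:
  29 vs only child 6 at index 13, swap → [14, 7, 34, 36, 2, 47, 6, 51, 53, 13, 39, 23, 20, 29]
sift down from index 5:
  47 vs smaller child 20 at index 12, swap → [14, 7, 34, 36, 2, 20, 6, 51, 53, 13, 39, 23, 47, 29]
sift down from index 4: already satisfies heap property
sift down from index 3: already satisfies heap property
sift down from index 2:
  34 vs smaller child 6 at index 6, swap → [14, 7, 6, 36, 2, 20, 34, 51, 53, 13, 39, 23, 47, 29]
  34 vs only child 29 at index 13, swap → [14, 7, 6, 36, 2, 20, 29, 51, 53, 13, 39, 23, 47, 34]
sift down from index 1:
  7 vs smaller child 2 at index 4, swap → [14, 2, 6, 36, 7, 20, 29, 51, 53, 13, 39, 23, 47, 34]
sift down from index 0:
  14 vs smaller child 2 at index 1, swap → [2, 14, 6, 36, 7, 20, 29, 51, 53, 13, 39, 23, 47, 34]
  14 vs smaller child 7 at index 4, swap → [2, 7, 6, 36, 14, 20, 29, 51, 53, 13, 39, 23, 47, 34]
  14 vs smaller child 13 at index 9, swap → [2, 7, 6, 36, 13, 20, 29, 51, 53, 14, 39, 23, 47, 34]

[2, 7, 6, 36, 13, 20, 29, 51, 53, 14, 39, 23, 47, 34]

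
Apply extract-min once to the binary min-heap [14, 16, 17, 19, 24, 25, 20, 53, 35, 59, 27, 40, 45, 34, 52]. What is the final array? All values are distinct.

remove root 14; move last element 52 to root → [52, 16, 17, 19, 24, 25, 20, 53, 35, 59, 27, 40, 45, 34]
52 vs smaller child 16 at index 1, swap → [16, 52, 17, 19, 24, 25, 20, 53, 35, 59, 27, 40, 45, 34]
52 vs smaller child 19 at index 3, swap → [16, 19, 17, 52, 24, 25, 20, 53, 35, 59, 27, 40, 45, 34]
52 vs smaller child 35 at index 8, swap → [16, 19, 17, 35, 24, 25, 20, 53, 52, 59, 27, 40, 45, 34]

[16, 19, 17, 35, 24, 25, 20, 53, 52, 59, 27, 40, 45, 34]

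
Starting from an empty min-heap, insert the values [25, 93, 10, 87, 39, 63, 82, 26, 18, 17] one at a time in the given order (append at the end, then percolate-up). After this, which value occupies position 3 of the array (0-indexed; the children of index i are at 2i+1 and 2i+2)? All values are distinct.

26

Insert 25:
  append 25 at index 0 → [25] (no swap needed)
Insert 93:
  append 93 at index 1 → [25, 93] (no swap needed)
Insert 10:
  append 10 at index 2 → [25, 93, 10]
  10 < parent 25 at index 0, swap → [10, 93, 25]
Insert 87:
  append 87 at index 3 → [10, 93, 25, 87]
  87 < parent 93 at index 1, swap → [10, 87, 25, 93]
Insert 39:
  append 39 at index 4 → [10, 87, 25, 93, 39]
  39 < parent 87 at index 1, swap → [10, 39, 25, 93, 87]
Insert 63:
  append 63 at index 5 → [10, 39, 25, 93, 87, 63] (no swap needed)
Insert 82:
  append 82 at index 6 → [10, 39, 25, 93, 87, 63, 82] (no swap needed)
Insert 26:
  append 26 at index 7 → [10, 39, 25, 93, 87, 63, 82, 26]
  26 < parent 93 at index 3, swap → [10, 39, 25, 26, 87, 63, 82, 93]
  26 < parent 39 at index 1, swap → [10, 26, 25, 39, 87, 63, 82, 93]
Insert 18:
  append 18 at index 8 → [10, 26, 25, 39, 87, 63, 82, 93, 18]
  18 < parent 39 at index 3, swap → [10, 26, 25, 18, 87, 63, 82, 93, 39]
  18 < parent 26 at index 1, swap → [10, 18, 25, 26, 87, 63, 82, 93, 39]
Insert 17:
  append 17 at index 9 → [10, 18, 25, 26, 87, 63, 82, 93, 39, 17]
  17 < parent 87 at index 4, swap → [10, 18, 25, 26, 17, 63, 82, 93, 39, 87]
  17 < parent 18 at index 1, swap → [10, 17, 25, 26, 18, 63, 82, 93, 39, 87]
resulting array: [10, 17, 25, 26, 18, 63, 82, 93, 39, 87]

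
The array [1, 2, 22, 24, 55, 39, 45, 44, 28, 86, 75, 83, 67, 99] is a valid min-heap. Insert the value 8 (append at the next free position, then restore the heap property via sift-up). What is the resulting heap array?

[1, 2, 8, 24, 55, 39, 22, 44, 28, 86, 75, 83, 67, 99, 45]

append 8 at index 14 → [1, 2, 22, 24, 55, 39, 45, 44, 28, 86, 75, 83, 67, 99, 8]
8 < parent 45 at index 6, swap → [1, 2, 22, 24, 55, 39, 8, 44, 28, 86, 75, 83, 67, 99, 45]
8 < parent 22 at index 2, swap → [1, 2, 8, 24, 55, 39, 22, 44, 28, 86, 75, 83, 67, 99, 45]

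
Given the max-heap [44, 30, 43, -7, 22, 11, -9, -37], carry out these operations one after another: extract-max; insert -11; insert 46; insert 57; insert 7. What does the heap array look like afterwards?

extract-max → returns 44:
  remove root 44; move last element -37 to root → [-37, 30, 43, -7, 22, 11, -9]
  -37 vs larger child 43 at index 2, swap → [43, 30, -37, -7, 22, 11, -9]
  -37 vs larger child 11 at index 5, swap → [43, 30, 11, -7, 22, -37, -9]
insert -11:
  append -11 at index 7 → [43, 30, 11, -7, 22, -37, -9, -11] (no swap needed)
insert 46:
  append 46 at index 8 → [43, 30, 11, -7, 22, -37, -9, -11, 46]
  46 > parent -7 at index 3, swap → [43, 30, 11, 46, 22, -37, -9, -11, -7]
  46 > parent 30 at index 1, swap → [43, 46, 11, 30, 22, -37, -9, -11, -7]
  46 > parent 43 at index 0, swap → [46, 43, 11, 30, 22, -37, -9, -11, -7]
insert 57:
  append 57 at index 9 → [46, 43, 11, 30, 22, -37, -9, -11, -7, 57]
  57 > parent 22 at index 4, swap → [46, 43, 11, 30, 57, -37, -9, -11, -7, 22]
  57 > parent 43 at index 1, swap → [46, 57, 11, 30, 43, -37, -9, -11, -7, 22]
  57 > parent 46 at index 0, swap → [57, 46, 11, 30, 43, -37, -9, -11, -7, 22]
insert 7:
  append 7 at index 10 → [57, 46, 11, 30, 43, -37, -9, -11, -7, 22, 7] (no swap needed)

[57, 46, 11, 30, 43, -37, -9, -11, -7, 22, 7]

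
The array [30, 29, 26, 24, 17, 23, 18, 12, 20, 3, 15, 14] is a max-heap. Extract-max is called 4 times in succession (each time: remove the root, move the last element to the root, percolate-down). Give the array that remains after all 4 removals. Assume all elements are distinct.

[23, 20, 18, 14, 17, 15, 3, 12]

extract-max #1 returns 30:
  remove root 30; move last element 14 to root → [14, 29, 26, 24, 17, 23, 18, 12, 20, 3, 15]
  14 vs larger child 29 at index 1, swap → [29, 14, 26, 24, 17, 23, 18, 12, 20, 3, 15]
  14 vs larger child 24 at index 3, swap → [29, 24, 26, 14, 17, 23, 18, 12, 20, 3, 15]
  14 vs larger child 20 at index 8, swap → [29, 24, 26, 20, 17, 23, 18, 12, 14, 3, 15]
extract-max #2 returns 29:
  remove root 29; move last element 15 to root → [15, 24, 26, 20, 17, 23, 18, 12, 14, 3]
  15 vs larger child 26 at index 2, swap → [26, 24, 15, 20, 17, 23, 18, 12, 14, 3]
  15 vs larger child 23 at index 5, swap → [26, 24, 23, 20, 17, 15, 18, 12, 14, 3]
extract-max #3 returns 26:
  remove root 26; move last element 3 to root → [3, 24, 23, 20, 17, 15, 18, 12, 14]
  3 vs larger child 24 at index 1, swap → [24, 3, 23, 20, 17, 15, 18, 12, 14]
  3 vs larger child 20 at index 3, swap → [24, 20, 23, 3, 17, 15, 18, 12, 14]
  3 vs larger child 14 at index 8, swap → [24, 20, 23, 14, 17, 15, 18, 12, 3]
extract-max #4 returns 24:
  remove root 24; move last element 3 to root → [3, 20, 23, 14, 17, 15, 18, 12]
  3 vs larger child 23 at index 2, swap → [23, 20, 3, 14, 17, 15, 18, 12]
  3 vs larger child 18 at index 6, swap → [23, 20, 18, 14, 17, 15, 3, 12]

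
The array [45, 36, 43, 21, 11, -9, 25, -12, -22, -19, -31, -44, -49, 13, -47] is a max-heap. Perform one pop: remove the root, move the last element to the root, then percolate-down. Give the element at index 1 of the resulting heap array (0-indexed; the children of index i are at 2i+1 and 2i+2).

36

remove root 45; move last element -47 to root → [-47, 36, 43, 21, 11, -9, 25, -12, -22, -19, -31, -44, -49, 13]
-47 vs larger child 43 at index 2, swap → [43, 36, -47, 21, 11, -9, 25, -12, -22, -19, -31, -44, -49, 13]
-47 vs larger child 25 at index 6, swap → [43, 36, 25, 21, 11, -9, -47, -12, -22, -19, -31, -44, -49, 13]
-47 vs only child 13 at index 13, swap → [43, 36, 25, 21, 11, -9, 13, -12, -22, -19, -31, -44, -49, -47]
resulting array: [43, 36, 25, 21, 11, -9, 13, -12, -22, -19, -31, -44, -49, -47]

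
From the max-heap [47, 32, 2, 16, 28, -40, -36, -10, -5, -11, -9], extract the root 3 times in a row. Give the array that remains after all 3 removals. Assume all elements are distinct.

[16, -5, 2, -10, -9, -40, -36, -11]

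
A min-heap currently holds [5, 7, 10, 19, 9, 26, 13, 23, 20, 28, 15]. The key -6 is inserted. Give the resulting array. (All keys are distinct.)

[-6, 7, 5, 19, 9, 10, 13, 23, 20, 28, 15, 26]

append -6 at index 11 → [5, 7, 10, 19, 9, 26, 13, 23, 20, 28, 15, -6]
-6 < parent 26 at index 5, swap → [5, 7, 10, 19, 9, -6, 13, 23, 20, 28, 15, 26]
-6 < parent 10 at index 2, swap → [5, 7, -6, 19, 9, 10, 13, 23, 20, 28, 15, 26]
-6 < parent 5 at index 0, swap → [-6, 7, 5, 19, 9, 10, 13, 23, 20, 28, 15, 26]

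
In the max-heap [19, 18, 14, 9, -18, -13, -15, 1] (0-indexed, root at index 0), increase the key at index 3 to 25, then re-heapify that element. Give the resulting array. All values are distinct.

set index 3 from 9 to 25 → [19, 18, 14, 25, -18, -13, -15, 1]
25 > parent 18 at index 1, swap → [19, 25, 14, 18, -18, -13, -15, 1]
25 > parent 19 at index 0, swap → [25, 19, 14, 18, -18, -13, -15, 1]

[25, 19, 14, 18, -18, -13, -15, 1]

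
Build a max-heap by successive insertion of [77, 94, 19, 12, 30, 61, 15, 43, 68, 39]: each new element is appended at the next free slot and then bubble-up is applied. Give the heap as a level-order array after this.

Insert 77:
  append 77 at index 0 → [77] (no swap needed)
Insert 94:
  append 94 at index 1 → [77, 94]
  94 > parent 77 at index 0, swap → [94, 77]
Insert 19:
  append 19 at index 2 → [94, 77, 19] (no swap needed)
Insert 12:
  append 12 at index 3 → [94, 77, 19, 12] (no swap needed)
Insert 30:
  append 30 at index 4 → [94, 77, 19, 12, 30] (no swap needed)
Insert 61:
  append 61 at index 5 → [94, 77, 19, 12, 30, 61]
  61 > parent 19 at index 2, swap → [94, 77, 61, 12, 30, 19]
Insert 15:
  append 15 at index 6 → [94, 77, 61, 12, 30, 19, 15] (no swap needed)
Insert 43:
  append 43 at index 7 → [94, 77, 61, 12, 30, 19, 15, 43]
  43 > parent 12 at index 3, swap → [94, 77, 61, 43, 30, 19, 15, 12]
Insert 68:
  append 68 at index 8 → [94, 77, 61, 43, 30, 19, 15, 12, 68]
  68 > parent 43 at index 3, swap → [94, 77, 61, 68, 30, 19, 15, 12, 43]
Insert 39:
  append 39 at index 9 → [94, 77, 61, 68, 30, 19, 15, 12, 43, 39]
  39 > parent 30 at index 4, swap → [94, 77, 61, 68, 39, 19, 15, 12, 43, 30]

[94, 77, 61, 68, 39, 19, 15, 12, 43, 30]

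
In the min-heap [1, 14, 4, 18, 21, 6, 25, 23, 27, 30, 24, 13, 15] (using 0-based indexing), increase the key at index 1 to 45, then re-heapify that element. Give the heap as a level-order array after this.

set index 1 from 14 to 45 → [1, 45, 4, 18, 21, 6, 25, 23, 27, 30, 24, 13, 15]
45 vs smaller child 18 at index 3, swap → [1, 18, 4, 45, 21, 6, 25, 23, 27, 30, 24, 13, 15]
45 vs smaller child 23 at index 7, swap → [1, 18, 4, 23, 21, 6, 25, 45, 27, 30, 24, 13, 15]

[1, 18, 4, 23, 21, 6, 25, 45, 27, 30, 24, 13, 15]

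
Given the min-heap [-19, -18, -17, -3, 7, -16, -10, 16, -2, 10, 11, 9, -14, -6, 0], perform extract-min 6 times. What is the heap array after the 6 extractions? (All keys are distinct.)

extract-min #1 returns -19:
  remove root -19; move last element 0 to root → [0, -18, -17, -3, 7, -16, -10, 16, -2, 10, 11, 9, -14, -6]
  0 vs smaller child -18 at index 1, swap → [-18, 0, -17, -3, 7, -16, -10, 16, -2, 10, 11, 9, -14, -6]
  0 vs smaller child -3 at index 3, swap → [-18, -3, -17, 0, 7, -16, -10, 16, -2, 10, 11, 9, -14, -6]
  0 vs smaller child -2 at index 8, swap → [-18, -3, -17, -2, 7, -16, -10, 16, 0, 10, 11, 9, -14, -6]
extract-min #2 returns -18:
  remove root -18; move last element -6 to root → [-6, -3, -17, -2, 7, -16, -10, 16, 0, 10, 11, 9, -14]
  -6 vs smaller child -17 at index 2, swap → [-17, -3, -6, -2, 7, -16, -10, 16, 0, 10, 11, 9, -14]
  -6 vs smaller child -16 at index 5, swap → [-17, -3, -16, -2, 7, -6, -10, 16, 0, 10, 11, 9, -14]
  -6 vs smaller child -14 at index 12, swap → [-17, -3, -16, -2, 7, -14, -10, 16, 0, 10, 11, 9, -6]
extract-min #3 returns -17:
  remove root -17; move last element -6 to root → [-6, -3, -16, -2, 7, -14, -10, 16, 0, 10, 11, 9]
  -6 vs smaller child -16 at index 2, swap → [-16, -3, -6, -2, 7, -14, -10, 16, 0, 10, 11, 9]
  -6 vs smaller child -14 at index 5, swap → [-16, -3, -14, -2, 7, -6, -10, 16, 0, 10, 11, 9]
extract-min #4 returns -16:
  remove root -16; move last element 9 to root → [9, -3, -14, -2, 7, -6, -10, 16, 0, 10, 11]
  9 vs smaller child -14 at index 2, swap → [-14, -3, 9, -2, 7, -6, -10, 16, 0, 10, 11]
  9 vs smaller child -10 at index 6, swap → [-14, -3, -10, -2, 7, -6, 9, 16, 0, 10, 11]
extract-min #5 returns -14:
  remove root -14; move last element 11 to root → [11, -3, -10, -2, 7, -6, 9, 16, 0, 10]
  11 vs smaller child -10 at index 2, swap → [-10, -3, 11, -2, 7, -6, 9, 16, 0, 10]
  11 vs smaller child -6 at index 5, swap → [-10, -3, -6, -2, 7, 11, 9, 16, 0, 10]
extract-min #6 returns -10:
  remove root -10; move last element 10 to root → [10, -3, -6, -2, 7, 11, 9, 16, 0]
  10 vs smaller child -6 at index 2, swap → [-6, -3, 10, -2, 7, 11, 9, 16, 0]
  10 vs smaller child 9 at index 6, swap → [-6, -3, 9, -2, 7, 11, 10, 16, 0]

[-6, -3, 9, -2, 7, 11, 10, 16, 0]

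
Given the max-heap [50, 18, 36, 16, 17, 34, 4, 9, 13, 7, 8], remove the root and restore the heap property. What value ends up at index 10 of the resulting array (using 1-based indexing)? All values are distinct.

remove root 50; move last element 8 to root → [8, 18, 36, 16, 17, 34, 4, 9, 13, 7]
8 vs larger child 36 at index 3, swap → [36, 18, 8, 16, 17, 34, 4, 9, 13, 7]
8 vs larger child 34 at index 6, swap → [36, 18, 34, 16, 17, 8, 4, 9, 13, 7]
resulting array: [36, 18, 34, 16, 17, 8, 4, 9, 13, 7]

7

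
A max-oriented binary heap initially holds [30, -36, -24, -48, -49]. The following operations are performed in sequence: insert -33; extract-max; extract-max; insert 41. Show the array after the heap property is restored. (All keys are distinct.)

[41, -33, -49, -48, -36]

insert -33:
  append -33 at index 5 → [30, -36, -24, -48, -49, -33] (no swap needed)
extract-max → returns 30:
  remove root 30; move last element -33 to root → [-33, -36, -24, -48, -49]
  -33 vs larger child -24 at index 2, swap → [-24, -36, -33, -48, -49]
extract-max → returns -24:
  remove root -24; move last element -49 to root → [-49, -36, -33, -48]
  -49 vs larger child -33 at index 2, swap → [-33, -36, -49, -48]
insert 41:
  append 41 at index 4 → [-33, -36, -49, -48, 41]
  41 > parent -36 at index 1, swap → [-33, 41, -49, -48, -36]
  41 > parent -33 at index 0, swap → [41, -33, -49, -48, -36]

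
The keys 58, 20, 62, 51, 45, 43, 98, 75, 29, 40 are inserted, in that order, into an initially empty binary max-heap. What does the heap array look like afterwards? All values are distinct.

[98, 75, 62, 51, 45, 43, 58, 20, 29, 40]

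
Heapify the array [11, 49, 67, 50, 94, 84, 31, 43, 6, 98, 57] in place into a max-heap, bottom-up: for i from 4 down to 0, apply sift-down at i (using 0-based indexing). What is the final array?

sift down from index 4:
  94 vs larger child 98 at index 9, swap → [11, 49, 67, 50, 98, 84, 31, 43, 6, 94, 57]
sift down from index 3: already satisfies heap property
sift down from index 2:
  67 vs larger child 84 at index 5, swap → [11, 49, 84, 50, 98, 67, 31, 43, 6, 94, 57]
sift down from index 1:
  49 vs larger child 98 at index 4, swap → [11, 98, 84, 50, 49, 67, 31, 43, 6, 94, 57]
  49 vs larger child 94 at index 9, swap → [11, 98, 84, 50, 94, 67, 31, 43, 6, 49, 57]
sift down from index 0:
  11 vs larger child 98 at index 1, swap → [98, 11, 84, 50, 94, 67, 31, 43, 6, 49, 57]
  11 vs larger child 94 at index 4, swap → [98, 94, 84, 50, 11, 67, 31, 43, 6, 49, 57]
  11 vs larger child 57 at index 10, swap → [98, 94, 84, 50, 57, 67, 31, 43, 6, 49, 11]

[98, 94, 84, 50, 57, 67, 31, 43, 6, 49, 11]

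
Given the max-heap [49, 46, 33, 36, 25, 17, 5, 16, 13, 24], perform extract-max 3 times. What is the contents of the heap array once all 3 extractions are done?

extract-max #1 returns 49:
  remove root 49; move last element 24 to root → [24, 46, 33, 36, 25, 17, 5, 16, 13]
  24 vs larger child 46 at index 1, swap → [46, 24, 33, 36, 25, 17, 5, 16, 13]
  24 vs larger child 36 at index 3, swap → [46, 36, 33, 24, 25, 17, 5, 16, 13]
extract-max #2 returns 46:
  remove root 46; move last element 13 to root → [13, 36, 33, 24, 25, 17, 5, 16]
  13 vs larger child 36 at index 1, swap → [36, 13, 33, 24, 25, 17, 5, 16]
  13 vs larger child 25 at index 4, swap → [36, 25, 33, 24, 13, 17, 5, 16]
extract-max #3 returns 36:
  remove root 36; move last element 16 to root → [16, 25, 33, 24, 13, 17, 5]
  16 vs larger child 33 at index 2, swap → [33, 25, 16, 24, 13, 17, 5]
  16 vs larger child 17 at index 5, swap → [33, 25, 17, 24, 13, 16, 5]

[33, 25, 17, 24, 13, 16, 5]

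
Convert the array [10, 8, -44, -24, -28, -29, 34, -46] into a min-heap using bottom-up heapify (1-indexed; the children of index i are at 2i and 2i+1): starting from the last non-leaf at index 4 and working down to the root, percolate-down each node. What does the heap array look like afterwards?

sift down from index 4:
  -24 vs only child -46 at index 8, swap → [10, 8, -44, -46, -28, -29, 34, -24]
sift down from index 3: already satisfies heap property
sift down from index 2:
  8 vs smaller child -46 at index 4, swap → [10, -46, -44, 8, -28, -29, 34, -24]
  8 vs only child -24 at index 8, swap → [10, -46, -44, -24, -28, -29, 34, 8]
sift down from index 1:
  10 vs smaller child -46 at index 2, swap → [-46, 10, -44, -24, -28, -29, 34, 8]
  10 vs smaller child -28 at index 5, swap → [-46, -28, -44, -24, 10, -29, 34, 8]

[-46, -28, -44, -24, 10, -29, 34, 8]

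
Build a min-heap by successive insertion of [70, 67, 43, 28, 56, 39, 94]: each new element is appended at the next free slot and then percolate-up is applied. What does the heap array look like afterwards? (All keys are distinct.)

Insert 70:
  append 70 at index 0 → [70] (no swap needed)
Insert 67:
  append 67 at index 1 → [70, 67]
  67 < parent 70 at index 0, swap → [67, 70]
Insert 43:
  append 43 at index 2 → [67, 70, 43]
  43 < parent 67 at index 0, swap → [43, 70, 67]
Insert 28:
  append 28 at index 3 → [43, 70, 67, 28]
  28 < parent 70 at index 1, swap → [43, 28, 67, 70]
  28 < parent 43 at index 0, swap → [28, 43, 67, 70]
Insert 56:
  append 56 at index 4 → [28, 43, 67, 70, 56] (no swap needed)
Insert 39:
  append 39 at index 5 → [28, 43, 67, 70, 56, 39]
  39 < parent 67 at index 2, swap → [28, 43, 39, 70, 56, 67]
Insert 94:
  append 94 at index 6 → [28, 43, 39, 70, 56, 67, 94] (no swap needed)

[28, 43, 39, 70, 56, 67, 94]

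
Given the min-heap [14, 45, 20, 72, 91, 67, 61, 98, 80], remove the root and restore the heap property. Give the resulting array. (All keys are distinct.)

[20, 45, 61, 72, 91, 67, 80, 98]

remove root 14; move last element 80 to root → [80, 45, 20, 72, 91, 67, 61, 98]
80 vs smaller child 20 at index 2, swap → [20, 45, 80, 72, 91, 67, 61, 98]
80 vs smaller child 61 at index 6, swap → [20, 45, 61, 72, 91, 67, 80, 98]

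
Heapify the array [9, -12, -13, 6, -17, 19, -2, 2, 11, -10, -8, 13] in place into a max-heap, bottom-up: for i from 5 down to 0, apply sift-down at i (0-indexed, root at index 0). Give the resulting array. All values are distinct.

sift down from index 5: already satisfies heap property
sift down from index 4:
  -17 vs larger child -8 at index 10, swap → [9, -12, -13, 6, -8, 19, -2, 2, 11, -10, -17, 13]
sift down from index 3:
  6 vs larger child 11 at index 8, swap → [9, -12, -13, 11, -8, 19, -2, 2, 6, -10, -17, 13]
sift down from index 2:
  -13 vs larger child 19 at index 5, swap → [9, -12, 19, 11, -8, -13, -2, 2, 6, -10, -17, 13]
  -13 vs only child 13 at index 11, swap → [9, -12, 19, 11, -8, 13, -2, 2, 6, -10, -17, -13]
sift down from index 1:
  -12 vs larger child 11 at index 3, swap → [9, 11, 19, -12, -8, 13, -2, 2, 6, -10, -17, -13]
  -12 vs larger child 6 at index 8, swap → [9, 11, 19, 6, -8, 13, -2, 2, -12, -10, -17, -13]
sift down from index 0:
  9 vs larger child 19 at index 2, swap → [19, 11, 9, 6, -8, 13, -2, 2, -12, -10, -17, -13]
  9 vs larger child 13 at index 5, swap → [19, 11, 13, 6, -8, 9, -2, 2, -12, -10, -17, -13]

[19, 11, 13, 6, -8, 9, -2, 2, -12, -10, -17, -13]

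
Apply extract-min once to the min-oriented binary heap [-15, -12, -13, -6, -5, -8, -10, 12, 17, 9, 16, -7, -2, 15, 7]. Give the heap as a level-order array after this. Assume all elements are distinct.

[-13, -12, -10, -6, -5, -8, 7, 12, 17, 9, 16, -7, -2, 15]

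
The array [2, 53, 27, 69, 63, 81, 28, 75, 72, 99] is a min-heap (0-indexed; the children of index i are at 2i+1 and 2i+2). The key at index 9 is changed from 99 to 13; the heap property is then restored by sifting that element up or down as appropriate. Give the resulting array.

[2, 13, 27, 69, 53, 81, 28, 75, 72, 63]

set index 9 from 99 to 13 → [2, 53, 27, 69, 63, 81, 28, 75, 72, 13]
13 < parent 63 at index 4, swap → [2, 53, 27, 69, 13, 81, 28, 75, 72, 63]
13 < parent 53 at index 1, swap → [2, 13, 27, 69, 53, 81, 28, 75, 72, 63]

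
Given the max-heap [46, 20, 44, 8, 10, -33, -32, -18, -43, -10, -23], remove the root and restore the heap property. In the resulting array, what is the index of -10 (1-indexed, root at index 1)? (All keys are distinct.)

10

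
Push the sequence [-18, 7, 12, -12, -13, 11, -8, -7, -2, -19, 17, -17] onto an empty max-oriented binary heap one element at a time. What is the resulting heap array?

[17, 12, 11, -7, -2, 7, -8, -18, -12, -19, -13, -17]

Insert -18:
  append -18 at index 0 → [-18] (no swap needed)
Insert 7:
  append 7 at index 1 → [-18, 7]
  7 > parent -18 at index 0, swap → [7, -18]
Insert 12:
  append 12 at index 2 → [7, -18, 12]
  12 > parent 7 at index 0, swap → [12, -18, 7]
Insert -12:
  append -12 at index 3 → [12, -18, 7, -12]
  -12 > parent -18 at index 1, swap → [12, -12, 7, -18]
Insert -13:
  append -13 at index 4 → [12, -12, 7, -18, -13] (no swap needed)
Insert 11:
  append 11 at index 5 → [12, -12, 7, -18, -13, 11]
  11 > parent 7 at index 2, swap → [12, -12, 11, -18, -13, 7]
Insert -8:
  append -8 at index 6 → [12, -12, 11, -18, -13, 7, -8] (no swap needed)
Insert -7:
  append -7 at index 7 → [12, -12, 11, -18, -13, 7, -8, -7]
  -7 > parent -18 at index 3, swap → [12, -12, 11, -7, -13, 7, -8, -18]
  -7 > parent -12 at index 1, swap → [12, -7, 11, -12, -13, 7, -8, -18]
Insert -2:
  append -2 at index 8 → [12, -7, 11, -12, -13, 7, -8, -18, -2]
  -2 > parent -12 at index 3, swap → [12, -7, 11, -2, -13, 7, -8, -18, -12]
  -2 > parent -7 at index 1, swap → [12, -2, 11, -7, -13, 7, -8, -18, -12]
Insert -19:
  append -19 at index 9 → [12, -2, 11, -7, -13, 7, -8, -18, -12, -19] (no swap needed)
Insert 17:
  append 17 at index 10 → [12, -2, 11, -7, -13, 7, -8, -18, -12, -19, 17]
  17 > parent -13 at index 4, swap → [12, -2, 11, -7, 17, 7, -8, -18, -12, -19, -13]
  17 > parent -2 at index 1, swap → [12, 17, 11, -7, -2, 7, -8, -18, -12, -19, -13]
  17 > parent 12 at index 0, swap → [17, 12, 11, -7, -2, 7, -8, -18, -12, -19, -13]
Insert -17:
  append -17 at index 11 → [17, 12, 11, -7, -2, 7, -8, -18, -12, -19, -13, -17] (no swap needed)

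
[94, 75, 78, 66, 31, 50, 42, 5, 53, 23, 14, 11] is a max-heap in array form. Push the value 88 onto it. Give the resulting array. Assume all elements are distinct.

append 88 at index 12 → [94, 75, 78, 66, 31, 50, 42, 5, 53, 23, 14, 11, 88]
88 > parent 50 at index 5, swap → [94, 75, 78, 66, 31, 88, 42, 5, 53, 23, 14, 11, 50]
88 > parent 78 at index 2, swap → [94, 75, 88, 66, 31, 78, 42, 5, 53, 23, 14, 11, 50]

[94, 75, 88, 66, 31, 78, 42, 5, 53, 23, 14, 11, 50]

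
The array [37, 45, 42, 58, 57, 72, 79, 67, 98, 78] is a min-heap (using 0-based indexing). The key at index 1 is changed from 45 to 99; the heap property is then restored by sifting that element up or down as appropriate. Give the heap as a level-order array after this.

[37, 57, 42, 58, 78, 72, 79, 67, 98, 99]

set index 1 from 45 to 99 → [37, 99, 42, 58, 57, 72, 79, 67, 98, 78]
99 vs smaller child 57 at index 4, swap → [37, 57, 42, 58, 99, 72, 79, 67, 98, 78]
99 vs only child 78 at index 9, swap → [37, 57, 42, 58, 78, 72, 79, 67, 98, 99]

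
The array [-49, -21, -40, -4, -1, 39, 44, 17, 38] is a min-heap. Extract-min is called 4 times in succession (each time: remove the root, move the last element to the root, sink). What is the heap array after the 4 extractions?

extract-min #1 returns -49:
  remove root -49; move last element 38 to root → [38, -21, -40, -4, -1, 39, 44, 17]
  38 vs smaller child -40 at index 2, swap → [-40, -21, 38, -4, -1, 39, 44, 17]
extract-min #2 returns -40:
  remove root -40; move last element 17 to root → [17, -21, 38, -4, -1, 39, 44]
  17 vs smaller child -21 at index 1, swap → [-21, 17, 38, -4, -1, 39, 44]
  17 vs smaller child -4 at index 3, swap → [-21, -4, 38, 17, -1, 39, 44]
extract-min #3 returns -21:
  remove root -21; move last element 44 to root → [44, -4, 38, 17, -1, 39]
  44 vs smaller child -4 at index 1, swap → [-4, 44, 38, 17, -1, 39]
  44 vs smaller child -1 at index 4, swap → [-4, -1, 38, 17, 44, 39]
extract-min #4 returns -4:
  remove root -4; move last element 39 to root → [39, -1, 38, 17, 44]
  39 vs smaller child -1 at index 1, swap → [-1, 39, 38, 17, 44]
  39 vs smaller child 17 at index 3, swap → [-1, 17, 38, 39, 44]

[-1, 17, 38, 39, 44]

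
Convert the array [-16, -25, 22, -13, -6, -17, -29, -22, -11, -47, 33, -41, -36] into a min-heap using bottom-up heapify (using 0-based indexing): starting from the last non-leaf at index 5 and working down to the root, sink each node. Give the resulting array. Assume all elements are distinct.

[-47, -25, -41, -22, -16, -36, -29, -13, -11, -6, 33, -17, 22]

sift down from index 5:
  -17 vs smaller child -41 at index 11, swap → [-16, -25, 22, -13, -6, -41, -29, -22, -11, -47, 33, -17, -36]
sift down from index 4:
  -6 vs smaller child -47 at index 9, swap → [-16, -25, 22, -13, -47, -41, -29, -22, -11, -6, 33, -17, -36]
sift down from index 3:
  -13 vs smaller child -22 at index 7, swap → [-16, -25, 22, -22, -47, -41, -29, -13, -11, -6, 33, -17, -36]
sift down from index 2:
  22 vs smaller child -41 at index 5, swap → [-16, -25, -41, -22, -47, 22, -29, -13, -11, -6, 33, -17, -36]
  22 vs smaller child -36 at index 12, swap → [-16, -25, -41, -22, -47, -36, -29, -13, -11, -6, 33, -17, 22]
sift down from index 1:
  -25 vs smaller child -47 at index 4, swap → [-16, -47, -41, -22, -25, -36, -29, -13, -11, -6, 33, -17, 22]
sift down from index 0:
  -16 vs smaller child -47 at index 1, swap → [-47, -16, -41, -22, -25, -36, -29, -13, -11, -6, 33, -17, 22]
  -16 vs smaller child -25 at index 4, swap → [-47, -25, -41, -22, -16, -36, -29, -13, -11, -6, 33, -17, 22]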